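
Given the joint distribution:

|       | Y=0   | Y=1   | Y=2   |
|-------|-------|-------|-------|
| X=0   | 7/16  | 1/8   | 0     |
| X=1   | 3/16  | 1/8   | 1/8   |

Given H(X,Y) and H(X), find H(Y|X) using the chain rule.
From the chain rule: H(X,Y) = H(X) + H(Y|X)
Therefore: H(Y|X) = H(X,Y) - H(X)

H(X,Y) = -[(7/16)·log₂(7/16) + (1/8)·log₂(1/8) + (3/16)·log₂(3/16) + (1/8)·log₂(1/8) + (1/8)·log₂(1/8)]
  = 0.5218 + 0.3750 + 0.4528 + 0.3750 + 0.3750
  = 2.0996 bits
Marginal P(X) (row sums):
  P(X=0) = 7/16 + 1/8 + 0 = 9/16
  P(X=1) = 3/16 + 1/8 + 1/8 = 7/16
H(X) = -[(9/16)·log₂(9/16) + (7/16)·log₂(7/16)]
  = 0.4669 + 0.5218
  = 0.9887 bits

H(Y|X) = 2.0996 - 0.9887 = 1.1109 bits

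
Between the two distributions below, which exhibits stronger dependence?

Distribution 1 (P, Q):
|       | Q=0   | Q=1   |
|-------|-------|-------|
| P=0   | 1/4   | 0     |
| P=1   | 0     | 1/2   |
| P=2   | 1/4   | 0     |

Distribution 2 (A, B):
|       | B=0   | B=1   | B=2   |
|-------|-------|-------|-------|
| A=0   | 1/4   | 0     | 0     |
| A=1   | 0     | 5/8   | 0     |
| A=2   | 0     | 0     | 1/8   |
Distribution 1 (P, Q):
Marginal P(P) (row sums):
  P(P=0) = 1/4 + 0 = 1/4
  P(P=1) = 0 + 1/2 = 1/2
  P(P=2) = 1/4 + 0 = 1/4
Marginal P(Q) (column sums):
  P(Q=0) = 1/4 + 0 + 1/4 = 1/2
  P(Q=1) = 0 + 1/2 + 0 = 1/2

H(P) = -[(1/4)·log₂(1/4) + (1/2)·log₂(1/2) + (1/4)·log₂(1/4)]
  = 0.5000 + 0.5000 + 0.5000
  = 1.5000 bits
H(Q) = -[(1/2)·log₂(1/2) + (1/2)·log₂(1/2)]
  = 0.5000 + 0.5000
  = 1.0000 bits
H(P,Q) = -[(1/4)·log₂(1/4) + (1/2)·log₂(1/2) + (1/4)·log₂(1/4)]
  = 0.5000 + 0.5000 + 0.5000
  = 1.5000 bits

I(P;Q) = H(P) + H(Q) - H(P,Q)
  = 1.5000 + 1.0000 - 1.5000
  = 1.0000 bits

Distribution 2 (A, B):
Marginal P(A) (row sums):
  P(A=0) = 1/4 + 0 + 0 = 1/4
  P(A=1) = 0 + 5/8 + 0 = 5/8
  P(A=2) = 0 + 0 + 1/8 = 1/8
Marginal P(B) (column sums):
  P(B=0) = 1/4 + 0 + 0 = 1/4
  P(B=1) = 0 + 5/8 + 0 = 5/8
  P(B=2) = 0 + 0 + 1/8 = 1/8

H(A) = -[(1/4)·log₂(1/4) + (5/8)·log₂(5/8) + (1/8)·log₂(1/8)]
  = 0.5000 + 0.4238 + 0.3750
  = 1.2988 bits
H(B) = -[(1/4)·log₂(1/4) + (5/8)·log₂(5/8) + (1/8)·log₂(1/8)]
  = 0.5000 + 0.4238 + 0.3750
  = 1.2988 bits
H(A,B) = -[(1/4)·log₂(1/4) + (5/8)·log₂(5/8) + (1/8)·log₂(1/8)]
  = 0.5000 + 0.4238 + 0.3750
  = 1.2988 bits

I(A;B) = H(A) + H(B) - H(A,B)
  = 1.2988 + 1.2988 - 1.2988
  = 1.2988 bits

I(A;B) = 1.2988 bits > I(P;Q) = 1.0000 bits, so (A, B) has the higher mutual information (stronger dependence).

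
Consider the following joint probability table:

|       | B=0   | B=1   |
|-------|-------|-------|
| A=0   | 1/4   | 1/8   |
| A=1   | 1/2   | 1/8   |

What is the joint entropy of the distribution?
H(A,B) = -Σ P(A,B) log₂ P(A,B), summed over the non-zero cells:
H(A,B) = -[(1/4)·log₂(1/4) + (1/8)·log₂(1/8) + (1/2)·log₂(1/2) + (1/8)·log₂(1/8)]
  = 0.5000 + 0.3750 + 0.5000 + 0.3750
  = 1.7500 bits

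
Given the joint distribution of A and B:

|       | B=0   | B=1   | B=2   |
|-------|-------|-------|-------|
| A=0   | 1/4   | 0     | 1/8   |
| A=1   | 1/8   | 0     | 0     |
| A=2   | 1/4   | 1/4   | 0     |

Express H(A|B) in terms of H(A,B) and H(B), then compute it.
H(A|B) = H(A,B) - H(B)

Marginal P(B) (column sums):
  P(B=0) = 1/4 + 1/8 + 1/4 = 5/8
  P(B=1) = 0 + 0 + 1/4 = 1/4
  P(B=2) = 1/8 + 0 + 0 = 1/8

H(A,B) = -[(1/4)·log₂(1/4) + (1/8)·log₂(1/8) + (1/8)·log₂(1/8) + (1/4)·log₂(1/4) + (1/4)·log₂(1/4)]
  = 0.5000 + 0.3750 + 0.3750 + 0.5000 + 0.5000
  = 2.2500 bits
H(B) = -[(5/8)·log₂(5/8) + (1/4)·log₂(1/4) + (1/8)·log₂(1/8)]
  = 0.4238 + 0.5000 + 0.3750
  = 1.2988 bits

H(A|B) = 2.2500 - 1.2988 = 0.9512 bits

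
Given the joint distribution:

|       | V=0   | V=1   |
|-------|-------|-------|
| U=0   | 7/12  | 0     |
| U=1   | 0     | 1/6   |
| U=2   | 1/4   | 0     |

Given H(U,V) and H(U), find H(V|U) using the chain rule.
From the chain rule: H(U,V) = H(U) + H(V|U)
Therefore: H(V|U) = H(U,V) - H(U)

H(U,V) = -[(7/12)·log₂(7/12) + (1/6)·log₂(1/6) + (1/4)·log₂(1/4)]
  = 0.4536 + 0.4308 + 0.5000
  = 1.3844 bits
Marginal P(U) (row sums):
  P(U=0) = 7/12 + 0 = 7/12
  P(U=1) = 0 + 1/6 = 1/6
  P(U=2) = 1/4 + 0 = 1/4
H(U) = -[(7/12)·log₂(7/12) + (1/6)·log₂(1/6) + (1/4)·log₂(1/4)]
  = 0.4536 + 0.4308 + 0.5000
  = 1.3844 bits

H(V|U) = 1.3844 - 1.3844 = 0.0000 bits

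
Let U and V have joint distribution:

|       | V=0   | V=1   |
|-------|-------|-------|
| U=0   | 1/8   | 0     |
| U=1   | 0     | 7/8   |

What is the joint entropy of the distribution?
H(U,V) = -Σ P(U,V) log₂ P(U,V), summed over the non-zero cells:
H(U,V) = -[(1/8)·log₂(1/8) + (7/8)·log₂(7/8)]
  = 0.3750 + 0.1686
  = 0.5436 bits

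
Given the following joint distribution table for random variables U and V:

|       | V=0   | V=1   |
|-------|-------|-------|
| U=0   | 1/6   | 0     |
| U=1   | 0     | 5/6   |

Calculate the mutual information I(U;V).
Marginal P(U) (row sums):
  P(U=0) = 1/6 + 0 = 1/6
  P(U=1) = 0 + 5/6 = 5/6
Marginal P(V) (column sums):
  P(V=0) = 1/6 + 0 = 1/6
  P(V=1) = 0 + 5/6 = 5/6

H(U) = -[(1/6)·log₂(1/6) + (5/6)·log₂(5/6)]
  = 0.4308 + 0.2192
  = 0.6500 bits
H(V) = -[(1/6)·log₂(1/6) + (5/6)·log₂(5/6)]
  = 0.4308 + 0.2192
  = 0.6500 bits
H(U,V) = -[(1/6)·log₂(1/6) + (5/6)·log₂(5/6)]
  = 0.4308 + 0.2192
  = 0.6500 bits

I(U;V) = H(U) + H(V) - H(U,V)
  = 0.6500 + 0.6500 - 0.6500
  = 0.6500 bits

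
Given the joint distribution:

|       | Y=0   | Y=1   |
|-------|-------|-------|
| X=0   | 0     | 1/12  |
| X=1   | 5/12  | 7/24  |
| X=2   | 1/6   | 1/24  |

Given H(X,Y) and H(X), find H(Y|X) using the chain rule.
From the chain rule: H(X,Y) = H(X) + H(Y|X)
Therefore: H(Y|X) = H(X,Y) - H(X)

H(X,Y) = -[(1/12)·log₂(1/12) + (5/12)·log₂(5/12) + (7/24)·log₂(7/24) + (1/6)·log₂(1/6) + (1/24)·log₂(1/24)]
  = 0.2987 + 0.5263 + 0.5185 + 0.4308 + 0.1910
  = 1.9653 bits
Marginal P(X) (row sums):
  P(X=0) = 0 + 1/12 = 1/12
  P(X=1) = 5/12 + 7/24 = 17/24
  P(X=2) = 1/6 + 1/24 = 5/24
H(X) = -[(1/12)·log₂(1/12) + (17/24)·log₂(17/24) + (5/24)·log₂(5/24)]
  = 0.2987 + 0.3524 + 0.4715
  = 1.1226 bits

H(Y|X) = 1.9653 - 1.1226 = 0.8427 bits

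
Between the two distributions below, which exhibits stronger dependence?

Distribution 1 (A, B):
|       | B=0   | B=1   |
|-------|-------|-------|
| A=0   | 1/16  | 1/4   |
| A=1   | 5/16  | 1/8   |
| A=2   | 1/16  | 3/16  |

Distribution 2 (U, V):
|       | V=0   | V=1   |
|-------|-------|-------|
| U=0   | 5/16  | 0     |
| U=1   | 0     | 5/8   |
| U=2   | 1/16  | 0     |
Distribution 1 (A, B):
Marginal P(A) (row sums):
  P(A=0) = 1/16 + 1/4 = 5/16
  P(A=1) = 5/16 + 1/8 = 7/16
  P(A=2) = 1/16 + 3/16 = 1/4
Marginal P(B) (column sums):
  P(B=0) = 1/16 + 5/16 + 1/16 = 7/16
  P(B=1) = 1/4 + 1/8 + 3/16 = 9/16

H(A) = -[(5/16)·log₂(5/16) + (7/16)·log₂(7/16) + (1/4)·log₂(1/4)]
  = 0.5244 + 0.5218 + 0.5000
  = 1.5462 bits
H(B) = -[(7/16)·log₂(7/16) + (9/16)·log₂(9/16)]
  = 0.5218 + 0.4669
  = 0.9887 bits
H(A,B) = -[(1/16)·log₂(1/16) + (1/4)·log₂(1/4) + (5/16)·log₂(5/16) + (1/8)·log₂(1/8) + (1/16)·log₂(1/16) + (3/16)·log₂(3/16)]
  = 0.2500 + 0.5000 + 0.5244 + 0.3750 + 0.2500 + 0.4528
  = 2.3522 bits

I(A;B) = H(A) + H(B) - H(A,B)
  = 1.5462 + 0.9887 - 2.3522
  = 0.1827 bits

Distribution 2 (U, V):
Marginal P(U) (row sums):
  P(U=0) = 5/16 + 0 = 5/16
  P(U=1) = 0 + 5/8 = 5/8
  P(U=2) = 1/16 + 0 = 1/16
Marginal P(V) (column sums):
  P(V=0) = 5/16 + 0 + 1/16 = 3/8
  P(V=1) = 0 + 5/8 + 0 = 5/8

H(U) = -[(5/16)·log₂(5/16) + (5/8)·log₂(5/8) + (1/16)·log₂(1/16)]
  = 0.5244 + 0.4238 + 0.2500
  = 1.1982 bits
H(V) = -[(3/8)·log₂(3/8) + (5/8)·log₂(5/8)]
  = 0.5306 + 0.4238
  = 0.9544 bits
H(U,V) = -[(5/16)·log₂(5/16) + (5/8)·log₂(5/8) + (1/16)·log₂(1/16)]
  = 0.5244 + 0.4238 + 0.2500
  = 1.1982 bits

I(U;V) = H(U) + H(V) - H(U,V)
  = 1.1982 + 0.9544 - 1.1982
  = 0.9544 bits

I(U;V) = 0.9544 bits > I(A;B) = 0.1827 bits, so (U, V) has the higher mutual information (stronger dependence).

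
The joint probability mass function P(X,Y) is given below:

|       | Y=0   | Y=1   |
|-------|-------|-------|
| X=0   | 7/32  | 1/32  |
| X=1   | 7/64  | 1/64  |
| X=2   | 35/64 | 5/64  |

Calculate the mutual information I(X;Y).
Marginal P(X) (row sums):
  P(X=0) = 7/32 + 1/32 = 1/4
  P(X=1) = 7/64 + 1/64 = 1/8
  P(X=2) = 35/64 + 5/64 = 5/8
Marginal P(Y) (column sums):
  P(Y=0) = 7/32 + 7/64 + 35/64 = 7/8
  P(Y=1) = 1/32 + 1/64 + 5/64 = 1/8

H(X) = -[(1/4)·log₂(1/4) + (1/8)·log₂(1/8) + (5/8)·log₂(5/8)]
  = 0.5000 + 0.3750 + 0.4238
  = 1.2988 bits
H(Y) = -[(7/8)·log₂(7/8) + (1/8)·log₂(1/8)]
  = 0.1686 + 0.3750
  = 0.5436 bits
H(X,Y) = -[(7/32)·log₂(7/32) + (1/32)·log₂(1/32) + (7/64)·log₂(7/64) + (1/64)·log₂(1/64) + (35/64)·log₂(35/64) + (5/64)·log₂(5/64)]
  = 0.4796 + 0.1563 + 0.3492 + 0.0938 + 0.4762 + 0.2873
  = 1.8424 bits

I(X;Y) = H(X) + H(Y) - H(X,Y)
  = 1.2988 + 0.5436 - 1.8424
  = 0.0000 bits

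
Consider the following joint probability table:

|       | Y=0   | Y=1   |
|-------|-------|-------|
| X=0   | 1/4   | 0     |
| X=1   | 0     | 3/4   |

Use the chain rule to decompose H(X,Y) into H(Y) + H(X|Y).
By the chain rule: H(X,Y) = H(Y) + H(X|Y)

Marginal P(Y) (column sums):
  P(Y=0) = 1/4 + 0 = 1/4
  P(Y=1) = 0 + 3/4 = 3/4
H(Y) = -[(1/4)·log₂(1/4) + (3/4)·log₂(3/4)]
  = 0.5000 + 0.3113
  = 0.8113 bits
H(X|Y) = -Σ P(X,Y)·log₂ P(X|Y), where P(X|Y) = P(X,Y) / P(Y)
  (cells with P(X,Y) = 0 contribute 0)
  (X=0,Y=0): P(X|Y) = (1/4)/(1/4) = 1;  -(1/4)·log₂(1) = 0.0000
  (X=1,Y=1): P(X|Y) = (3/4)/(3/4) = 1;  -(3/4)·log₂(1) = 0.0000
H(X|Y) = 0.0000 + 0.0000
  = 0.0000 bits

H(X,Y) = H(Y) + H(X|Y) = 0.8113 + 0.0000 = 0.8113 bits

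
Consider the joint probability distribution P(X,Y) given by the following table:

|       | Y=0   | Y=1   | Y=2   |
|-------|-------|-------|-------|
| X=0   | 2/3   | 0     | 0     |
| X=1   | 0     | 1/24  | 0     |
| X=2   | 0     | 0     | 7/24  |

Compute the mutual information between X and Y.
Marginal P(X) (row sums):
  P(X=0) = 2/3 + 0 + 0 = 2/3
  P(X=1) = 0 + 1/24 + 0 = 1/24
  P(X=2) = 0 + 0 + 7/24 = 7/24
Marginal P(Y) (column sums):
  P(Y=0) = 2/3 + 0 + 0 = 2/3
  P(Y=1) = 0 + 1/24 + 0 = 1/24
  P(Y=2) = 0 + 0 + 7/24 = 7/24

H(X) = -[(2/3)·log₂(2/3) + (1/24)·log₂(1/24) + (7/24)·log₂(7/24)]
  = 0.3900 + 0.1910 + 0.5185
  = 1.0995 bits
H(Y) = -[(2/3)·log₂(2/3) + (1/24)·log₂(1/24) + (7/24)·log₂(7/24)]
  = 0.3900 + 0.1910 + 0.5185
  = 1.0995 bits
H(X,Y) = -[(2/3)·log₂(2/3) + (1/24)·log₂(1/24) + (7/24)·log₂(7/24)]
  = 0.3900 + 0.1910 + 0.5185
  = 1.0995 bits

I(X;Y) = H(X) + H(Y) - H(X,Y)
  = 1.0995 + 1.0995 - 1.0995
  = 1.0995 bits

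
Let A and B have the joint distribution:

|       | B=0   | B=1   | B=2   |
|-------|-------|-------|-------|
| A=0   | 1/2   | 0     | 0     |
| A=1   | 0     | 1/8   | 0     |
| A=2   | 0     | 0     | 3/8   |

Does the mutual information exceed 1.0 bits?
Marginal P(A) (row sums):
  P(A=0) = 1/2 + 0 + 0 = 1/2
  P(A=1) = 0 + 1/8 + 0 = 1/8
  P(A=2) = 0 + 0 + 3/8 = 3/8
Marginal P(B) (column sums):
  P(B=0) = 1/2 + 0 + 0 = 1/2
  P(B=1) = 0 + 1/8 + 0 = 1/8
  P(B=2) = 0 + 0 + 3/8 = 3/8

H(A) = -[(1/2)·log₂(1/2) + (1/8)·log₂(1/8) + (3/8)·log₂(3/8)]
  = 0.5000 + 0.3750 + 0.5306
  = 1.4056 bits
H(B) = -[(1/2)·log₂(1/2) + (1/8)·log₂(1/8) + (3/8)·log₂(3/8)]
  = 0.5000 + 0.3750 + 0.5306
  = 1.4056 bits
H(A,B) = -[(1/2)·log₂(1/2) + (1/8)·log₂(1/8) + (3/8)·log₂(3/8)]
  = 0.5000 + 0.3750 + 0.5306
  = 1.4056 bits

I(A;B) = H(A) + H(B) - H(A,B)
  = 1.4056 + 1.4056 - 1.4056
  = 1.4056 bits

Yes. I(A;B) = 1.4056 bits, which is > 1.0 bits.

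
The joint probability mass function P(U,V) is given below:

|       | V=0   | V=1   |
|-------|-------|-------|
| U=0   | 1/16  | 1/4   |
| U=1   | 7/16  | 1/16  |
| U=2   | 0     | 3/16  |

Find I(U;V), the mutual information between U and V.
Marginal P(U) (row sums):
  P(U=0) = 1/16 + 1/4 = 5/16
  P(U=1) = 7/16 + 1/16 = 1/2
  P(U=2) = 0 + 3/16 = 3/16
Marginal P(V) (column sums):
  P(V=0) = 1/16 + 7/16 + 0 = 1/2
  P(V=1) = 1/4 + 1/16 + 3/16 = 1/2

H(U) = -[(5/16)·log₂(5/16) + (1/2)·log₂(1/2) + (3/16)·log₂(3/16)]
  = 0.5244 + 0.5000 + 0.4528
  = 1.4772 bits
H(V) = -[(1/2)·log₂(1/2) + (1/2)·log₂(1/2)]
  = 0.5000 + 0.5000
  = 1.0000 bits
H(U,V) = -[(1/16)·log₂(1/16) + (1/4)·log₂(1/4) + (7/16)·log₂(7/16) + (1/16)·log₂(1/16) + (3/16)·log₂(3/16)]
  = 0.2500 + 0.5000 + 0.5218 + 0.2500 + 0.4528
  = 1.9746 bits

I(U;V) = H(U) + H(V) - H(U,V)
  = 1.4772 + 1.0000 - 1.9746
  = 0.5026 bits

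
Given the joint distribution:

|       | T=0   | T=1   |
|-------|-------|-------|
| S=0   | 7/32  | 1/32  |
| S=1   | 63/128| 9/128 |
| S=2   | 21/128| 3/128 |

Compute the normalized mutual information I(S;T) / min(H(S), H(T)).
Marginal P(S) (row sums):
  P(S=0) = 7/32 + 1/32 = 1/4
  P(S=1) = 63/128 + 9/128 = 9/16
  P(S=2) = 21/128 + 3/128 = 3/16
Marginal P(T) (column sums):
  P(T=0) = 7/32 + 63/128 + 21/128 = 7/8
  P(T=1) = 1/32 + 9/128 + 3/128 = 1/8

H(S) = -[(1/4)·log₂(1/4) + (9/16)·log₂(9/16) + (3/16)·log₂(3/16)]
  = 0.5000 + 0.4669 + 0.4528
  = 1.4197 bits
H(T) = -[(7/8)·log₂(7/8) + (1/8)·log₂(1/8)]
  = 0.1686 + 0.3750
  = 0.5436 bits
H(S,T) = -[(7/32)·log₂(7/32) + (1/32)·log₂(1/32) + (63/128)·log₂(63/128) + (9/128)·log₂(9/128) + (21/128)·log₂(21/128) + (3/128)·log₂(3/128)]
  = 0.4796 + 0.1563 + 0.5034 + 0.2693 + 0.4278 + 0.1269
  = 1.9633 bits

I(S;T) = H(S) + H(T) - H(S,T)
  = 1.4197 + 0.5436 - 1.9633
  = 0.0000 bits

min(H(S), H(T)) = min(1.4197, 0.5436) = 0.5436 bits
Normalized MI = 0.0000 / 0.5436 = 0.0000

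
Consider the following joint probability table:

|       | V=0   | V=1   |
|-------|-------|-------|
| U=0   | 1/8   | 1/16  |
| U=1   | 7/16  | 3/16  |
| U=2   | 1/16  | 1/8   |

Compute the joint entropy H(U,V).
H(U,V) = -Σ P(U,V) log₂ P(U,V), summed over the non-zero cells:
H(U,V) = -[(1/8)·log₂(1/8) + (1/16)·log₂(1/16) + (7/16)·log₂(7/16) + (3/16)·log₂(3/16) + (1/16)·log₂(1/16) + (1/8)·log₂(1/8)]
  = 0.3750 + 0.2500 + 0.5218 + 0.4528 + 0.2500 + 0.3750
  = 2.2246 bits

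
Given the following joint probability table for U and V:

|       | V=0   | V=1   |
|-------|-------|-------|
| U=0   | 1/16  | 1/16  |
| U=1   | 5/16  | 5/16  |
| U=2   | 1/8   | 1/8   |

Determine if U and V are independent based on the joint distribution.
Marginal P(U) (row sums):
  P(U=0) = 1/16 + 1/16 = 1/8
  P(U=1) = 5/16 + 5/16 = 5/8
  P(U=2) = 1/8 + 1/8 = 1/4
Marginal P(V) (column sums):
  P(V=0) = 1/16 + 5/16 + 1/8 = 1/2
  P(V=1) = 1/16 + 5/16 + 1/8 = 1/2

U and V are independent iff P(U=i,V=j) = P(U=i)·P(V=j) for every cell.
  P(U=0)·P(V=0) = 1/8 × 1/2 = 1/16 = P(U=0,V=0) ✓
  P(U=0)·P(V=1) = 1/8 × 1/2 = 1/16 = P(U=0,V=1) ✓
  P(U=1)·P(V=0) = 5/8 × 1/2 = 5/16 = P(U=1,V=0) ✓
  P(U=1)·P(V=1) = 5/8 × 1/2 = 5/16 = P(U=1,V=1) ✓
  P(U=2)·P(V=0) = 1/4 × 1/2 = 1/8 = P(U=2,V=0) ✓
  P(U=2)·P(V=1) = 1/4 × 1/2 = 1/8 = P(U=2,V=1) ✓

Yes, U and V are independent: every cell factors, so I(U;V) = 0 bits.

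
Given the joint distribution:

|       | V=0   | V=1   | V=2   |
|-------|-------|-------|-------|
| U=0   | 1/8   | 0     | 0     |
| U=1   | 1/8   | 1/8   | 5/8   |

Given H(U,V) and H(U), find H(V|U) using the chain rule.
From the chain rule: H(U,V) = H(U) + H(V|U)
Therefore: H(V|U) = H(U,V) - H(U)

H(U,V) = -[(1/8)·log₂(1/8) + (1/8)·log₂(1/8) + (1/8)·log₂(1/8) + (5/8)·log₂(5/8)]
  = 0.3750 + 0.3750 + 0.3750 + 0.4238
  = 1.5488 bits
Marginal P(U) (row sums):
  P(U=0) = 1/8 + 0 + 0 = 1/8
  P(U=1) = 1/8 + 1/8 + 5/8 = 7/8
H(U) = -[(1/8)·log₂(1/8) + (7/8)·log₂(7/8)]
  = 0.3750 + 0.1686
  = 0.5436 bits

H(V|U) = 1.5488 - 0.5436 = 1.0052 bits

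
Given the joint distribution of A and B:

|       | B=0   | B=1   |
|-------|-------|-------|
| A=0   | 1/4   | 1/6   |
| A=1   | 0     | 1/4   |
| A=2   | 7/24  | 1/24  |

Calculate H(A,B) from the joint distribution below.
H(A,B) = -Σ P(A,B) log₂ P(A,B), summed over the non-zero cells:
H(A,B) = -[(1/4)·log₂(1/4) + (1/6)·log₂(1/6) + (1/4)·log₂(1/4) + (7/24)·log₂(7/24) + (1/24)·log₂(1/24)]
  = 0.5000 + 0.4308 + 0.5000 + 0.5185 + 0.1910
  = 2.1403 bits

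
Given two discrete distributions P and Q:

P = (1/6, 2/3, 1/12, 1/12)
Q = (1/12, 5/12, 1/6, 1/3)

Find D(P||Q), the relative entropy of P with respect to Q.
D(P||Q) = Σ P(i) log₂(P(i)/Q(i))
  i=0: (1/6) × log₂((1/6)/(1/12)) = (1/6) × log₂(2) = 0.1667
  i=1: (2/3) × log₂((2/3)/(5/12)) = (2/3) × log₂(8/5) = 0.4520
  i=2: (1/12) × log₂((1/12)/(1/6)) = (1/12) × log₂(1/2) = -0.0833
  i=3: (1/12) × log₂((1/12)/(1/3)) = (1/12) × log₂(1/4) = -0.1667
D(P||Q) = 0.1667 + 0.4520 - 0.0833 - 0.1667
  = 0.3687 bits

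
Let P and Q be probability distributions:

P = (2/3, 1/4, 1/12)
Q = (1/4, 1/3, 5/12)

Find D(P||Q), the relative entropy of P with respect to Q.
D(P||Q) = Σ P(i) log₂(P(i)/Q(i))
  i=0: (2/3) × log₂((2/3)/(1/4)) = (2/3) × log₂(8/3) = 0.9434
  i=1: (1/4) × log₂((1/4)/(1/3)) = (1/4) × log₂(3/4) = -0.1038
  i=2: (1/12) × log₂((1/12)/(5/12)) = (1/12) × log₂(1/5) = -0.1935
D(P||Q) = 0.9434 - 0.1038 - 0.1935
  = 0.6461 bits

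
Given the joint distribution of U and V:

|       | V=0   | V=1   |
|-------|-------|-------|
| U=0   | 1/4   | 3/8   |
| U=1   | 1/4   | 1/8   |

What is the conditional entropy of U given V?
Marginal P(V) (column sums):
  P(V=0) = 1/4 + 1/4 = 1/2
  P(V=1) = 3/8 + 1/8 = 1/2

H(U|V) = -Σ P(U,V)·log₂ P(U|V), where P(U|V) = P(U,V) / P(V)
  (U=0,V=0): P(U|V) = (1/4)/(1/2) = 1/2;  -(1/4)·log₂(1/2) = 0.2500
  (U=0,V=1): P(U|V) = (3/8)/(1/2) = 3/4;  -(3/8)·log₂(3/4) = 0.1556
  (U=1,V=0): P(U|V) = (1/4)/(1/2) = 1/2;  -(1/4)·log₂(1/2) = 0.2500
  (U=1,V=1): P(U|V) = (1/8)/(1/2) = 1/4;  -(1/8)·log₂(1/4) = 0.2500
H(U|V) = 0.2500 + 0.1556 + 0.2500 + 0.2500
  = 0.9056 bits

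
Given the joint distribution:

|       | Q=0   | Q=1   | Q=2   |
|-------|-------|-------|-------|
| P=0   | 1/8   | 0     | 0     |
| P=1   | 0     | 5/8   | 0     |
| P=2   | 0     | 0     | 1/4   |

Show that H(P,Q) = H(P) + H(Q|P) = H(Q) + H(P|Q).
Marginal P(P) (row sums):
  P(P=0) = 1/8 + 0 + 0 = 1/8
  P(P=1) = 0 + 5/8 + 0 = 5/8
  P(P=2) = 0 + 0 + 1/4 = 1/4
Marginal P(Q) (column sums):
  P(Q=0) = 1/8 + 0 + 0 = 1/8
  P(Q=1) = 0 + 5/8 + 0 = 5/8
  P(Q=2) = 0 + 0 + 1/4 = 1/4

Decomposition 1: H(P) + H(Q|P)
H(P) = -[(1/8)·log₂(1/8) + (5/8)·log₂(5/8) + (1/4)·log₂(1/4)]
  = 0.3750 + 0.4238 + 0.5000
  = 1.2988 bits
H(Q|P) = -Σ P(P,Q)·log₂ P(Q|P), where P(Q|P) = P(P,Q) / P(P)
  (cells with P(P,Q) = 0 contribute 0)
  (P=0,Q=0): P(Q|P) = (1/8)/(1/8) = 1;  -(1/8)·log₂(1) = 0.0000
  (P=1,Q=1): P(Q|P) = (5/8)/(5/8) = 1;  -(5/8)·log₂(1) = 0.0000
  (P=2,Q=2): P(Q|P) = (1/4)/(1/4) = 1;  -(1/4)·log₂(1) = 0.0000
H(Q|P) = 0.0000 + 0.0000 + 0.0000
  = 0.0000 bits
H(P) + H(Q|P) = 1.2988 + 0.0000 = 1.2988 bits

Decomposition 2: H(Q) + H(P|Q)
H(Q) = -[(1/8)·log₂(1/8) + (5/8)·log₂(5/8) + (1/4)·log₂(1/4)]
  = 0.3750 + 0.4238 + 0.5000
  = 1.2988 bits
H(P|Q) = -Σ P(P,Q)·log₂ P(P|Q), where P(P|Q) = P(P,Q) / P(Q)
  (cells with P(P,Q) = 0 contribute 0)
  (P=0,Q=0): P(P|Q) = (1/8)/(1/8) = 1;  -(1/8)·log₂(1) = 0.0000
  (P=1,Q=1): P(P|Q) = (5/8)/(5/8) = 1;  -(5/8)·log₂(1) = 0.0000
  (P=2,Q=2): P(P|Q) = (1/4)/(1/4) = 1;  -(1/4)·log₂(1) = 0.0000
H(P|Q) = 0.0000 + 0.0000 + 0.0000
  = 0.0000 bits
H(Q) + H(P|Q) = 1.2988 + 0.0000 = 1.2988 bits

Direct computation of the joint entropy:
H(P,Q) = -[(1/8)·log₂(1/8) + (5/8)·log₂(5/8) + (1/4)·log₂(1/4)]
  = 0.3750 + 0.4238 + 0.5000
  = 1.2988 bits

All three agree: H(P,Q) = 1.2988 bits ✓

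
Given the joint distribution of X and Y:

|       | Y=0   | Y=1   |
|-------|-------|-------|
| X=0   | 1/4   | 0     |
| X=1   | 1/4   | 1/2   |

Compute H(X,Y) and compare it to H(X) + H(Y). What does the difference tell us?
Marginal P(X) (row sums):
  P(X=0) = 1/4 + 0 = 1/4
  P(X=1) = 1/4 + 1/2 = 3/4
Marginal P(Y) (column sums):
  P(Y=0) = 1/4 + 1/4 = 1/2
  P(Y=1) = 0 + 1/2 = 1/2

H(X,Y) = -[(1/4)·log₂(1/4) + (1/4)·log₂(1/4) + (1/2)·log₂(1/2)]
  = 0.5000 + 0.5000 + 0.5000
  = 1.5000 bits
H(X) = -[(1/4)·log₂(1/4) + (3/4)·log₂(3/4)]
  = 0.5000 + 0.3113
  = 0.8113 bits
H(Y) = -[(1/2)·log₂(1/2) + (1/2)·log₂(1/2)]
  = 0.5000 + 0.5000
  = 1.0000 bits

H(X) + H(Y) = 0.8113 + 1.0000 = 1.8113 bits
Difference: H(X) + H(Y) - H(X,Y) = 1.8113 - 1.5000 = 0.3113 bits = I(X;Y)

The difference is the mutual information; it is positive here, so X and Y are dependent (knowing one reduces uncertainty about the other by 0.3113 bits).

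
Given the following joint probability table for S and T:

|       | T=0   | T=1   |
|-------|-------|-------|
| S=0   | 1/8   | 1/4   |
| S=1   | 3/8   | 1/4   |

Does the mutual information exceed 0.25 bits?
Marginal P(S) (row sums):
  P(S=0) = 1/8 + 1/4 = 3/8
  P(S=1) = 3/8 + 1/4 = 5/8
Marginal P(T) (column sums):
  P(T=0) = 1/8 + 3/8 = 1/2
  P(T=1) = 1/4 + 1/4 = 1/2

H(S) = -[(3/8)·log₂(3/8) + (5/8)·log₂(5/8)]
  = 0.5306 + 0.4238
  = 0.9544 bits
H(T) = -[(1/2)·log₂(1/2) + (1/2)·log₂(1/2)]
  = 0.5000 + 0.5000
  = 1.0000 bits
H(S,T) = -[(1/8)·log₂(1/8) + (1/4)·log₂(1/4) + (3/8)·log₂(3/8) + (1/4)·log₂(1/4)]
  = 0.3750 + 0.5000 + 0.5306 + 0.5000
  = 1.9056 bits

I(S;T) = H(S) + H(T) - H(S,T)
  = 0.9544 + 1.0000 - 1.9056
  = 0.0488 bits

No. I(S;T) = 0.0488 bits, which is ≤ 0.25 bits.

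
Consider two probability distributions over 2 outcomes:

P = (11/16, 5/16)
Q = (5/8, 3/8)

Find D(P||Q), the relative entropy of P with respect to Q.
D(P||Q) = Σ P(i) log₂(P(i)/Q(i))
  i=0: (11/16) × log₂((11/16)/(5/8)) = (11/16) × log₂(11/10) = 0.0945
  i=1: (5/16) × log₂((5/16)/(3/8)) = (5/16) × log₂(5/6) = -0.0822
D(P||Q) = 0.0945 - 0.0822
  = 0.0123 bits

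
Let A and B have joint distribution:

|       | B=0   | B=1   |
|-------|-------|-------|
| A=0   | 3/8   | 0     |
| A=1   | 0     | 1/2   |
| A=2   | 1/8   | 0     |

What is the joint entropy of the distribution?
H(A,B) = -Σ P(A,B) log₂ P(A,B), summed over the non-zero cells:
H(A,B) = -[(3/8)·log₂(3/8) + (1/2)·log₂(1/2) + (1/8)·log₂(1/8)]
  = 0.5306 + 0.5000 + 0.3750
  = 1.4056 bits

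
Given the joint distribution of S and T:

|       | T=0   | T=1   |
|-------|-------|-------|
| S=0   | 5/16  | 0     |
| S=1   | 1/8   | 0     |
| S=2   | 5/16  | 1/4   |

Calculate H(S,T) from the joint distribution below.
H(S,T) = -Σ P(S,T) log₂ P(S,T), summed over the non-zero cells:
H(S,T) = -[(5/16)·log₂(5/16) + (1/8)·log₂(1/8) + (5/16)·log₂(5/16) + (1/4)·log₂(1/4)]
  = 0.5244 + 0.3750 + 0.5244 + 0.5000
  = 1.9238 bits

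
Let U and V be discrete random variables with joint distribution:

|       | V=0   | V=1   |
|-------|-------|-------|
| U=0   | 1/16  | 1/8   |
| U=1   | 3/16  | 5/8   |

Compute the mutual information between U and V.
Marginal P(U) (row sums):
  P(U=0) = 1/16 + 1/8 = 3/16
  P(U=1) = 3/16 + 5/8 = 13/16
Marginal P(V) (column sums):
  P(V=0) = 1/16 + 3/16 = 1/4
  P(V=1) = 1/8 + 5/8 = 3/4

H(U) = -[(3/16)·log₂(3/16) + (13/16)·log₂(13/16)]
  = 0.4528 + 0.2434
  = 0.6962 bits
H(V) = -[(1/4)·log₂(1/4) + (3/4)·log₂(3/4)]
  = 0.5000 + 0.3113
  = 0.8113 bits
H(U,V) = -[(1/16)·log₂(1/16) + (1/8)·log₂(1/8) + (3/16)·log₂(3/16) + (5/8)·log₂(5/8)]
  = 0.2500 + 0.3750 + 0.4528 + 0.4238
  = 1.5016 bits

I(U;V) = H(U) + H(V) - H(U,V)
  = 0.6962 + 0.8113 - 1.5016
  = 0.0059 bits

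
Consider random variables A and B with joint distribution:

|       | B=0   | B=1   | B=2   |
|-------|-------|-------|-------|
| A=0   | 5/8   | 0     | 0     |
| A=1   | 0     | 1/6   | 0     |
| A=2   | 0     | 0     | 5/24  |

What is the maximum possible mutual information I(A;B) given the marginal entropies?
The upper bound on mutual information is I(A;B) ≤ min(H(A), H(B)).

Marginal P(A) (row sums):
  P(A=0) = 5/8 + 0 + 0 = 5/8
  P(A=1) = 0 + 1/6 + 0 = 1/6
  P(A=2) = 0 + 0 + 5/24 = 5/24
Marginal P(B) (column sums):
  P(B=0) = 5/8 + 0 + 0 = 5/8
  P(B=1) = 0 + 1/6 + 0 = 1/6
  P(B=2) = 0 + 0 + 5/24 = 5/24

H(A) = -[(5/8)·log₂(5/8) + (1/6)·log₂(1/6) + (5/24)·log₂(5/24)]
  = 0.4238 + 0.4308 + 0.4715
  = 1.3261 bits
H(B) = -[(5/8)·log₂(5/8) + (1/6)·log₂(1/6) + (5/24)·log₂(5/24)]
  = 0.4238 + 0.4308 + 0.4715
  = 1.3261 bits

Maximum possible I(A;B) = min(1.3261, 1.3261) = 1.3261 bits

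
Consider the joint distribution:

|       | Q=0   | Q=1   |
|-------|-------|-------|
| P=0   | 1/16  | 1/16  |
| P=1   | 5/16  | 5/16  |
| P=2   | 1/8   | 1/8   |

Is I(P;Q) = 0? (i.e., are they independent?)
Marginal P(P) (row sums):
  P(P=0) = 1/16 + 1/16 = 1/8
  P(P=1) = 5/16 + 5/16 = 5/8
  P(P=2) = 1/8 + 1/8 = 1/4
Marginal P(Q) (column sums):
  P(Q=0) = 1/16 + 5/16 + 1/8 = 1/2
  P(Q=1) = 1/16 + 5/16 + 1/8 = 1/2

P and Q are independent iff P(P=i,Q=j) = P(P=i)·P(Q=j) for every cell.
  P(P=0)·P(Q=0) = 1/8 × 1/2 = 1/16 = P(P=0,Q=0) ✓
  P(P=0)·P(Q=1) = 1/8 × 1/2 = 1/16 = P(P=0,Q=1) ✓
  P(P=1)·P(Q=0) = 5/8 × 1/2 = 5/16 = P(P=1,Q=0) ✓
  P(P=1)·P(Q=1) = 5/8 × 1/2 = 5/16 = P(P=1,Q=1) ✓
  P(P=2)·P(Q=0) = 1/4 × 1/2 = 1/8 = P(P=2,Q=0) ✓
  P(P=2)·P(Q=1) = 1/4 × 1/2 = 1/8 = P(P=2,Q=1) ✓

Yes, P and Q are independent: every cell factors, so I(P;Q) = 0 bits.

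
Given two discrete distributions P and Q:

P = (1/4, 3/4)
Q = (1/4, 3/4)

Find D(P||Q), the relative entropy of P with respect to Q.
D(P||Q) = Σ P(i) log₂(P(i)/Q(i))
  i=0: (1/4) × log₂((1/4)/(1/4)) = (1/4) × log₂(1) = 0.0000
  i=1: (3/4) × log₂((3/4)/(3/4)) = (3/4) × log₂(1) = 0.0000
D(P||Q) = 0.0000 + 0.0000
  = 0.0000 bits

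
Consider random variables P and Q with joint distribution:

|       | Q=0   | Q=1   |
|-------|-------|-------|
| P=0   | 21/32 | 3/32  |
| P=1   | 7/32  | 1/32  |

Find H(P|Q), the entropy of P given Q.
Marginal P(Q) (column sums):
  P(Q=0) = 21/32 + 7/32 = 7/8
  P(Q=1) = 3/32 + 1/32 = 1/8

H(P|Q) = -Σ P(P,Q)·log₂ P(P|Q), where P(P|Q) = P(P,Q) / P(Q)
  (P=0,Q=0): P(P|Q) = (21/32)/(7/8) = 3/4;  -(21/32)·log₂(3/4) = 0.2724
  (P=0,Q=1): P(P|Q) = (3/32)/(1/8) = 3/4;  -(3/32)·log₂(3/4) = 0.0389
  (P=1,Q=0): P(P|Q) = (7/32)/(7/8) = 1/4;  -(7/32)·log₂(1/4) = 0.4375
  (P=1,Q=1): P(P|Q) = (1/32)/(1/8) = 1/4;  -(1/32)·log₂(1/4) = 0.0625
H(P|Q) = 0.2724 + 0.0389 + 0.4375 + 0.0625
  = 0.8113 bits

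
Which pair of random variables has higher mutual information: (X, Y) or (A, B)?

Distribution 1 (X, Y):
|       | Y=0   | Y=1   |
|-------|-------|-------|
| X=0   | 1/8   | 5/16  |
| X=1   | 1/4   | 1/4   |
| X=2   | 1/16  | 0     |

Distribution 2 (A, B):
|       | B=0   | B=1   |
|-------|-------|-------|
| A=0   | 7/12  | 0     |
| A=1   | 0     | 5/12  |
Distribution 1 (X, Y):
Marginal P(X) (row sums):
  P(X=0) = 1/8 + 5/16 = 7/16
  P(X=1) = 1/4 + 1/4 = 1/2
  P(X=2) = 1/16 + 0 = 1/16
Marginal P(Y) (column sums):
  P(Y=0) = 1/8 + 1/4 + 1/16 = 7/16
  P(Y=1) = 5/16 + 1/4 + 0 = 9/16

H(X) = -[(7/16)·log₂(7/16) + (1/2)·log₂(1/2) + (1/16)·log₂(1/16)]
  = 0.5218 + 0.5000 + 0.2500
  = 1.2718 bits
H(Y) = -[(7/16)·log₂(7/16) + (9/16)·log₂(9/16)]
  = 0.5218 + 0.4669
  = 0.9887 bits
H(X,Y) = -[(1/8)·log₂(1/8) + (5/16)·log₂(5/16) + (1/4)·log₂(1/4) + (1/4)·log₂(1/4) + (1/16)·log₂(1/16)]
  = 0.3750 + 0.5244 + 0.5000 + 0.5000 + 0.2500
  = 2.1494 bits

I(X;Y) = H(X) + H(Y) - H(X,Y)
  = 1.2718 + 0.9887 - 2.1494
  = 0.1111 bits

Distribution 2 (A, B):
Marginal P(A) (row sums):
  P(A=0) = 7/12 + 0 = 7/12
  P(A=1) = 0 + 5/12 = 5/12
Marginal P(B) (column sums):
  P(B=0) = 7/12 + 0 = 7/12
  P(B=1) = 0 + 5/12 = 5/12

H(A) = -[(7/12)·log₂(7/12) + (5/12)·log₂(5/12)]
  = 0.4536 + 0.5263
  = 0.9799 bits
H(B) = -[(7/12)·log₂(7/12) + (5/12)·log₂(5/12)]
  = 0.4536 + 0.5263
  = 0.9799 bits
H(A,B) = -[(7/12)·log₂(7/12) + (5/12)·log₂(5/12)]
  = 0.4536 + 0.5263
  = 0.9799 bits

I(A;B) = H(A) + H(B) - H(A,B)
  = 0.9799 + 0.9799 - 0.9799
  = 0.9799 bits

I(A;B) = 0.9799 bits > I(X;Y) = 0.1111 bits, so (A, B) has the higher mutual information (stronger dependence).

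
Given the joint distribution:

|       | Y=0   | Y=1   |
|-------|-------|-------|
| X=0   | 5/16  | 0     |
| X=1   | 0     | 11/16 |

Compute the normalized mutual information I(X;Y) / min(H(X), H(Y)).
Marginal P(X) (row sums):
  P(X=0) = 5/16 + 0 = 5/16
  P(X=1) = 0 + 11/16 = 11/16
Marginal P(Y) (column sums):
  P(Y=0) = 5/16 + 0 = 5/16
  P(Y=1) = 0 + 11/16 = 11/16

H(X) = -[(5/16)·log₂(5/16) + (11/16)·log₂(11/16)]
  = 0.5244 + 0.3716
  = 0.8960 bits
H(Y) = -[(5/16)·log₂(5/16) + (11/16)·log₂(11/16)]
  = 0.5244 + 0.3716
  = 0.8960 bits
H(X,Y) = -[(5/16)·log₂(5/16) + (11/16)·log₂(11/16)]
  = 0.5244 + 0.3716
  = 0.8960 bits

I(X;Y) = H(X) + H(Y) - H(X,Y)
  = 0.8960 + 0.8960 - 0.8960
  = 0.8960 bits

min(H(X), H(Y)) = min(0.8960, 0.8960) = 0.8960 bits
Normalized MI = 0.8960 / 0.8960 = 1.0000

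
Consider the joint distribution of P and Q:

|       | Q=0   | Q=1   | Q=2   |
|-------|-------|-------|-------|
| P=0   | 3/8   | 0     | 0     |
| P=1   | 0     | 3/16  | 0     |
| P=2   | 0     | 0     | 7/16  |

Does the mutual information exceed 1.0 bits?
Marginal P(P) (row sums):
  P(P=0) = 3/8 + 0 + 0 = 3/8
  P(P=1) = 0 + 3/16 + 0 = 3/16
  P(P=2) = 0 + 0 + 7/16 = 7/16
Marginal P(Q) (column sums):
  P(Q=0) = 3/8 + 0 + 0 = 3/8
  P(Q=1) = 0 + 3/16 + 0 = 3/16
  P(Q=2) = 0 + 0 + 7/16 = 7/16

H(P) = -[(3/8)·log₂(3/8) + (3/16)·log₂(3/16) + (7/16)·log₂(7/16)]
  = 0.5306 + 0.4528 + 0.5218
  = 1.5052 bits
H(Q) = -[(3/8)·log₂(3/8) + (3/16)·log₂(3/16) + (7/16)·log₂(7/16)]
  = 0.5306 + 0.4528 + 0.5218
  = 1.5052 bits
H(P,Q) = -[(3/8)·log₂(3/8) + (3/16)·log₂(3/16) + (7/16)·log₂(7/16)]
  = 0.5306 + 0.4528 + 0.5218
  = 1.5052 bits

I(P;Q) = H(P) + H(Q) - H(P,Q)
  = 1.5052 + 1.5052 - 1.5052
  = 1.5052 bits

Yes. I(P;Q) = 1.5052 bits, which is > 1.0 bits.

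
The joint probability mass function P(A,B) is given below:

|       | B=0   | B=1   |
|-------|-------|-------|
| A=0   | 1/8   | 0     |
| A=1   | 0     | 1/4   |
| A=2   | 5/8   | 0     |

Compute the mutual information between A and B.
Marginal P(A) (row sums):
  P(A=0) = 1/8 + 0 = 1/8
  P(A=1) = 0 + 1/4 = 1/4
  P(A=2) = 5/8 + 0 = 5/8
Marginal P(B) (column sums):
  P(B=0) = 1/8 + 0 + 5/8 = 3/4
  P(B=1) = 0 + 1/4 + 0 = 1/4

H(A) = -[(1/8)·log₂(1/8) + (1/4)·log₂(1/4) + (5/8)·log₂(5/8)]
  = 0.3750 + 0.5000 + 0.4238
  = 1.2988 bits
H(B) = -[(3/4)·log₂(3/4) + (1/4)·log₂(1/4)]
  = 0.3113 + 0.5000
  = 0.8113 bits
H(A,B) = -[(1/8)·log₂(1/8) + (1/4)·log₂(1/4) + (5/8)·log₂(5/8)]
  = 0.3750 + 0.5000 + 0.4238
  = 1.2988 bits

I(A;B) = H(A) + H(B) - H(A,B)
  = 1.2988 + 0.8113 - 1.2988
  = 0.8113 bits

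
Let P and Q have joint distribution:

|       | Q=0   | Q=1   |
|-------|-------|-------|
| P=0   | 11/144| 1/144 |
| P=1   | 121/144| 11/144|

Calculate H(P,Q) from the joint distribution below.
H(P,Q) = -Σ P(P,Q) log₂ P(P,Q), summed over the non-zero cells:
H(P,Q) = -[(11/144)·log₂(11/144) + (1/144)·log₂(1/144) + (121/144)·log₂(121/144) + (11/144)·log₂(11/144)]
  = 0.2834 + 0.0498 + 0.2110 + 0.2834
  = 0.8276 bits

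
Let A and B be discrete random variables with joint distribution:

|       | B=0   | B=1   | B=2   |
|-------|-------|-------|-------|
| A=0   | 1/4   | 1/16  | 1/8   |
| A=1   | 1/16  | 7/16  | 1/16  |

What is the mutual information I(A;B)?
Marginal P(A) (row sums):
  P(A=0) = 1/4 + 1/16 + 1/8 = 7/16
  P(A=1) = 1/16 + 7/16 + 1/16 = 9/16
Marginal P(B) (column sums):
  P(B=0) = 1/4 + 1/16 = 5/16
  P(B=1) = 1/16 + 7/16 = 1/2
  P(B=2) = 1/8 + 1/16 = 3/16

H(A) = -[(7/16)·log₂(7/16) + (9/16)·log₂(9/16)]
  = 0.5218 + 0.4669
  = 0.9887 bits
H(B) = -[(5/16)·log₂(5/16) + (1/2)·log₂(1/2) + (3/16)·log₂(3/16)]
  = 0.5244 + 0.5000 + 0.4528
  = 1.4772 bits
H(A,B) = -[(1/4)·log₂(1/4) + (1/16)·log₂(1/16) + (1/8)·log₂(1/8) + (1/16)·log₂(1/16) + (7/16)·log₂(7/16) + (1/16)·log₂(1/16)]
  = 0.5000 + 0.2500 + 0.3750 + 0.2500 + 0.5218 + 0.2500
  = 2.1468 bits

I(A;B) = H(A) + H(B) - H(A,B)
  = 0.9887 + 1.4772 - 2.1468
  = 0.3191 bits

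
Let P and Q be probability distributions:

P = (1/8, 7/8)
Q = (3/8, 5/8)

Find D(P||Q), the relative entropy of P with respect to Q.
D(P||Q) = Σ P(i) log₂(P(i)/Q(i))
  i=0: (1/8) × log₂((1/8)/(3/8)) = (1/8) × log₂(1/3) = -0.1981
  i=1: (7/8) × log₂((7/8)/(5/8)) = (7/8) × log₂(7/5) = 0.4247
D(P||Q) = -0.1981 + 0.4247
  = 0.2266 bits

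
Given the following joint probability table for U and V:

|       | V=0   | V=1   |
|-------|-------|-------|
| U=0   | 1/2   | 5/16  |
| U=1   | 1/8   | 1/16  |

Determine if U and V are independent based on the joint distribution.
Marginal P(U) (row sums):
  P(U=0) = 1/2 + 5/16 = 13/16
  P(U=1) = 1/8 + 1/16 = 3/16
Marginal P(V) (column sums):
  P(V=0) = 1/2 + 1/8 = 5/8
  P(V=1) = 5/16 + 1/16 = 3/8

U and V are independent iff P(U=i,V=j) = P(U=i)·P(V=j) for every cell.
  P(U=0)·P(V=0) = 13/16 × 5/8 = 65/128, but P(U=0,V=0) = 1/2 ✗

No, U and V are not independent. Quantitatively, I(U;V) > 0:

H(U) = -[(13/16)·log₂(13/16) + (3/16)·log₂(3/16)]
  = 0.2434 + 0.4528
  = 0.6962 bits
H(V) = -[(5/8)·log₂(5/8) + (3/8)·log₂(3/8)]
  = 0.4238 + 0.5306
  = 0.9544 bits
H(U,V) = -[(1/2)·log₂(1/2) + (5/16)·log₂(5/16) + (1/8)·log₂(1/8) + (1/16)·log₂(1/16)]
  = 0.5000 + 0.5244 + 0.3750 + 0.2500
  = 1.6494 bits
I(U;V) = H(U) + H(V) - H(U,V) = 0.6962 + 0.9544 - 1.6494 = 0.0012 bits > 0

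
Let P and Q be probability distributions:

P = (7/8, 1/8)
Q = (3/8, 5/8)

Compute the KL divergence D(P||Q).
D(P||Q) = Σ P(i) log₂(P(i)/Q(i))
  i=0: (7/8) × log₂((7/8)/(3/8)) = (7/8) × log₂(7/3) = 1.0696
  i=1: (1/8) × log₂((1/8)/(5/8)) = (1/8) × log₂(1/5) = -0.2902
D(P||Q) = 1.0696 - 0.2902
  = 0.7794 bits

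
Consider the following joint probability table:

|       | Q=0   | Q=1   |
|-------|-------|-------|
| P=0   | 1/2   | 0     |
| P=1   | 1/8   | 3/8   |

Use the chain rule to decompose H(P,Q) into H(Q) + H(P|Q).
By the chain rule: H(P,Q) = H(Q) + H(P|Q)

Marginal P(Q) (column sums):
  P(Q=0) = 1/2 + 1/8 = 5/8
  P(Q=1) = 0 + 3/8 = 3/8
H(Q) = -[(5/8)·log₂(5/8) + (3/8)·log₂(3/8)]
  = 0.4238 + 0.5306
  = 0.9544 bits
H(P|Q) = -Σ P(P,Q)·log₂ P(P|Q), where P(P|Q) = P(P,Q) / P(Q)
  (cells with P(P,Q) = 0 contribute 0)
  (P=0,Q=0): P(P|Q) = (1/2)/(5/8) = 4/5;  -(1/2)·log₂(4/5) = 0.1610
  (P=1,Q=0): P(P|Q) = (1/8)/(5/8) = 1/5;  -(1/8)·log₂(1/5) = 0.2902
  (P=1,Q=1): P(P|Q) = (3/8)/(3/8) = 1;  -(3/8)·log₂(1) = 0.0000
H(P|Q) = 0.1610 + 0.2902 + 0.0000
  = 0.4512 bits

H(P,Q) = H(Q) + H(P|Q) = 0.9544 + 0.4512 = 1.4056 bits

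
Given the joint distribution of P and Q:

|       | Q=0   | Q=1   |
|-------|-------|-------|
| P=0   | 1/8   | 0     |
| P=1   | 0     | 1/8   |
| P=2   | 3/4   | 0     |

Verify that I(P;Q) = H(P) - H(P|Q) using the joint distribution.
Left side, from I(P;Q) = H(P) + H(Q) - H(P,Q):
Marginal P(P) (row sums):
  P(P=0) = 1/8 + 0 = 1/8
  P(P=1) = 0 + 1/8 = 1/8
  P(P=2) = 3/4 + 0 = 3/4
Marginal P(Q) (column sums):
  P(Q=0) = 1/8 + 0 + 3/4 = 7/8
  P(Q=1) = 0 + 1/8 + 0 = 1/8

H(P) = -[(1/8)·log₂(1/8) + (1/8)·log₂(1/8) + (3/4)·log₂(3/4)]
  = 0.3750 + 0.3750 + 0.3113
  = 1.0613 bits
H(Q) = -[(7/8)·log₂(7/8) + (1/8)·log₂(1/8)]
  = 0.1686 + 0.3750
  = 0.5436 bits
H(P,Q) = -[(1/8)·log₂(1/8) + (1/8)·log₂(1/8) + (3/4)·log₂(3/4)]
  = 0.3750 + 0.3750 + 0.3113
  = 1.0613 bits

I(P;Q) = H(P) + H(Q) - H(P,Q)
  = 1.0613 + 0.5436 - 1.0613
  = 0.5436 bits

Right side, with H(P|Q) computed directly from the conditional probabilities:
H(P|Q) = -Σ P(P,Q)·log₂ P(P|Q), where P(P|Q) = P(P,Q) / P(Q)
  (cells with P(P,Q) = 0 contribute 0)
  (P=0,Q=0): P(P|Q) = (1/8)/(7/8) = 1/7;  -(1/8)·log₂(1/7) = 0.3509
  (P=1,Q=1): P(P|Q) = (1/8)/(1/8) = 1;  -(1/8)·log₂(1) = 0.0000
  (P=2,Q=0): P(P|Q) = (3/4)/(7/8) = 6/7;  -(3/4)·log₂(6/7) = 0.1668
H(P|Q) = 0.3509 + 0.0000 + 0.1668
  = 0.5177 bits
H(P) - H(P|Q) = 1.0613 - 0.5177 = 0.5436 bits

Both sides equal 0.5436 bits, so I(P;Q) = H(P) - H(P|Q) ✓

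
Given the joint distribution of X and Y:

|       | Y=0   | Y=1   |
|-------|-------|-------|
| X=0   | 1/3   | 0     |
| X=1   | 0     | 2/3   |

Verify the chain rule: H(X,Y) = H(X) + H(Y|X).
Left side:
H(X,Y) = -[(1/3)·log₂(1/3) + (2/3)·log₂(2/3)]
  = 0.5283 + 0.3900
  = 0.9183 bits

Right side:
Marginal P(X) (row sums):
  P(X=0) = 1/3 + 0 = 1/3
  P(X=1) = 0 + 2/3 = 2/3
H(X) = -[(1/3)·log₂(1/3) + (2/3)·log₂(2/3)]
  = 0.5283 + 0.3900
  = 0.9183 bits
H(Y|X) = -Σ P(X,Y)·log₂ P(Y|X), where P(Y|X) = P(X,Y) / P(X)
  (cells with P(X,Y) = 0 contribute 0)
  (X=0,Y=0): P(Y|X) = (1/3)/(1/3) = 1;  -(1/3)·log₂(1) = 0.0000
  (X=1,Y=1): P(Y|X) = (2/3)/(2/3) = 1;  -(2/3)·log₂(1) = 0.0000
H(Y|X) = 0.0000 + 0.0000
  = 0.0000 bits
H(X) + H(Y|X) = 0.9183 + 0.0000 = 0.9183 bits

Both sides equal 0.9183 bits, so the chain rule holds ✓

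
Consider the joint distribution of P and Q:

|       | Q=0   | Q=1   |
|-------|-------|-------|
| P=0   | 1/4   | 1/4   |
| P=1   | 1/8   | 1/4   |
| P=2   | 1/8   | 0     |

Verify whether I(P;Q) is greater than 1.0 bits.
Marginal P(P) (row sums):
  P(P=0) = 1/4 + 1/4 = 1/2
  P(P=1) = 1/8 + 1/4 = 3/8
  P(P=2) = 1/8 + 0 = 1/8
Marginal P(Q) (column sums):
  P(Q=0) = 1/4 + 1/8 + 1/8 = 1/2
  P(Q=1) = 1/4 + 1/4 + 0 = 1/2

H(P) = -[(1/2)·log₂(1/2) + (3/8)·log₂(3/8) + (1/8)·log₂(1/8)]
  = 0.5000 + 0.5306 + 0.3750
  = 1.4056 bits
H(Q) = -[(1/2)·log₂(1/2) + (1/2)·log₂(1/2)]
  = 0.5000 + 0.5000
  = 1.0000 bits
H(P,Q) = -[(1/4)·log₂(1/4) + (1/4)·log₂(1/4) + (1/8)·log₂(1/8) + (1/4)·log₂(1/4) + (1/8)·log₂(1/8)]
  = 0.5000 + 0.5000 + 0.3750 + 0.5000 + 0.3750
  = 2.2500 bits

I(P;Q) = H(P) + H(Q) - H(P,Q)
  = 1.4056 + 1.0000 - 2.2500
  = 0.1556 bits

No. I(P;Q) = 0.1556 bits, which is ≤ 1.0 bits.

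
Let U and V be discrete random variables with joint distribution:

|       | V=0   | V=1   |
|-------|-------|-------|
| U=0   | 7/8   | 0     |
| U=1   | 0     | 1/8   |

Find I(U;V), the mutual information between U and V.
Marginal P(U) (row sums):
  P(U=0) = 7/8 + 0 = 7/8
  P(U=1) = 0 + 1/8 = 1/8
Marginal P(V) (column sums):
  P(V=0) = 7/8 + 0 = 7/8
  P(V=1) = 0 + 1/8 = 1/8

H(U) = -[(7/8)·log₂(7/8) + (1/8)·log₂(1/8)]
  = 0.1686 + 0.3750
  = 0.5436 bits
H(V) = -[(7/8)·log₂(7/8) + (1/8)·log₂(1/8)]
  = 0.1686 + 0.3750
  = 0.5436 bits
H(U,V) = -[(7/8)·log₂(7/8) + (1/8)·log₂(1/8)]
  = 0.1686 + 0.3750
  = 0.5436 bits

I(U;V) = H(U) + H(V) - H(U,V)
  = 0.5436 + 0.5436 - 0.5436
  = 0.5436 bits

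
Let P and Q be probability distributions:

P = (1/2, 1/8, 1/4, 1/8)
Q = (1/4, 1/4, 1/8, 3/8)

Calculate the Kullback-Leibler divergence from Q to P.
D(P||Q) = Σ P(i) log₂(P(i)/Q(i))
  i=0: (1/2) × log₂((1/2)/(1/4)) = (1/2) × log₂(2) = 0.5000
  i=1: (1/8) × log₂((1/8)/(1/4)) = (1/8) × log₂(1/2) = -0.1250
  i=2: (1/4) × log₂((1/4)/(1/8)) = (1/4) × log₂(2) = 0.2500
  i=3: (1/8) × log₂((1/8)/(3/8)) = (1/8) × log₂(1/3) = -0.1981
D(P||Q) = 0.5000 - 0.1250 + 0.2500 - 0.1981
  = 0.4269 bits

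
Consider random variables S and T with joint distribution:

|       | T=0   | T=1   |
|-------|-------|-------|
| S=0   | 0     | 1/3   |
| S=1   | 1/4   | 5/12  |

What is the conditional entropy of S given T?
Marginal P(T) (column sums):
  P(T=0) = 0 + 1/4 = 1/4
  P(T=1) = 1/3 + 5/12 = 3/4

H(S|T) = -Σ P(S,T)·log₂ P(S|T), where P(S|T) = P(S,T) / P(T)
  (cells with P(S,T) = 0 contribute 0)
  (S=0,T=1): P(S|T) = (1/3)/(3/4) = 4/9;  -(1/3)·log₂(4/9) = 0.3900
  (S=1,T=0): P(S|T) = (1/4)/(1/4) = 1;  -(1/4)·log₂(1) = 0.0000
  (S=1,T=1): P(S|T) = (5/12)/(3/4) = 5/9;  -(5/12)·log₂(5/9) = 0.3533
H(S|T) = 0.3900 + 0.0000 + 0.3533
  = 0.7433 bits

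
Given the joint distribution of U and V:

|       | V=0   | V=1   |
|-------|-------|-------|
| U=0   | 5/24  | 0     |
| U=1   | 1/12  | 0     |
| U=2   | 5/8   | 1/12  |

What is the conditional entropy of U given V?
Marginal P(V) (column sums):
  P(V=0) = 5/24 + 1/12 + 5/8 = 11/12
  P(V=1) = 0 + 0 + 1/12 = 1/12

H(U|V) = -Σ P(U,V)·log₂ P(U|V), where P(U|V) = P(U,V) / P(V)
  (cells with P(U,V) = 0 contribute 0)
  (U=0,V=0): P(U|V) = (5/24)/(11/12) = 5/22;  -(5/24)·log₂(5/22) = 0.4453
  (U=1,V=0): P(U|V) = (1/12)/(11/12) = 1/11;  -(1/12)·log₂(1/11) = 0.2883
  (U=2,V=0): P(U|V) = (5/8)/(11/12) = 15/22;  -(5/8)·log₂(15/22) = 0.3453
  (U=2,V=1): P(U|V) = (1/12)/(1/12) = 1;  -(1/12)·log₂(1) = 0.0000
H(U|V) = 0.4453 + 0.2883 + 0.3453 + 0.0000
  = 1.0789 bits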